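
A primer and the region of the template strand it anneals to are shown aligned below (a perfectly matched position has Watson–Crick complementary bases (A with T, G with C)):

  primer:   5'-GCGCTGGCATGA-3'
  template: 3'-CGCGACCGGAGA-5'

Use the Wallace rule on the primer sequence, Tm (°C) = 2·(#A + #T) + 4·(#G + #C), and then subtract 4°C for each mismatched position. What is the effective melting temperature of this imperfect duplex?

28°C

Primer base counts: A=2, T=2, G=5, C=3 → A+T=4, G+C=8
Perfect-match Tm = 2(4) + 4(8) = 8 + 32 = 40°C
Mismatches (positions where the bases are not complementary): 3 (at positions 9, 11, 12)
Effective Tm = 40 − 3×4 = 40 − 12 = 28°C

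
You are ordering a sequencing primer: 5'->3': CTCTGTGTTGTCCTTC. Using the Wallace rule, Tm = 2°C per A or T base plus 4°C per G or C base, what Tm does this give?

Scanning the sequence gives A=0, G=3, T=8, C=5.
A+T = 8, G+C = 8
Tm = 2(8) + 4(8) = 16 + 32 = 48°C

48°C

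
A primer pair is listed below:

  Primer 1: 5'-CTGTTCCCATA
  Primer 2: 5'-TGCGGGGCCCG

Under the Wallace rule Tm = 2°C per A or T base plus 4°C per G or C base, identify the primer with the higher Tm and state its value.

Primer 2, 42°C

Primer 1: A+T=6, G+C=5 → Tm = 2(6)+4(5) = 32°C
Primer 2: A+T=1, G+C=10 → Tm = 2(1)+4(10) = 42°C
32°C vs 42°C → primer 2 is higher.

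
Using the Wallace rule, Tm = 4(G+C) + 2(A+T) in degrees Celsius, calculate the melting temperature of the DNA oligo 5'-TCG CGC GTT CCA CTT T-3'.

A=1, G=3, T=6, C=6
AT pairs contribute 7, GC pairs contribute 9.
Tm = 2×7 + 4×9 = 50°C

50°C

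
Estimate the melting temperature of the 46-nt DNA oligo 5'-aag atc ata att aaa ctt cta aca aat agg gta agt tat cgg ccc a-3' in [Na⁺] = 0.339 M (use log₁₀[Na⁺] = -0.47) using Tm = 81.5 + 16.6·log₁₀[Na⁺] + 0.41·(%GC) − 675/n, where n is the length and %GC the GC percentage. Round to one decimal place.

72.4°C

Length n = 46. Scanning the sequence gives T=12, A=19, G=7, C=8.
G+C = 15, so %GC = 15/46 × 100 = 32.609%
Salt term: 16.6 × (-0.47) = -7.802
GC term: 0.41 × 32.609 = 13.37; length term: −675/46 = −14.674
Tm = 81.5 + (-7.802) + 13.37 − 14.674 = 72.394 → 72.4°C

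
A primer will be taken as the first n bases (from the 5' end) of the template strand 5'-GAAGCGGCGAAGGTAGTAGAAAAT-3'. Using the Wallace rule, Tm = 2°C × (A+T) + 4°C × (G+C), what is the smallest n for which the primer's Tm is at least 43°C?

n = 13

First 12 bases: GAAGCGGCGAAG → Tm = 40°C (< 43°C)
First 13 bases: GAAGCGGCGAAGG → Tm = 44°C (≥ 43°C)
Each additional base adds 2°C (A/T) or 4°C (G/C), so Tm is non-decreasing in n; n = 13 is the first length to reach 43°C.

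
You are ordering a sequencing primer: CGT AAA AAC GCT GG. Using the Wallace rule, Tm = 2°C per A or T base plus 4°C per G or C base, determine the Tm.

42°C

Scanning the sequence gives A=5, G=4, C=3, T=2.
AT pairs contribute 7, GC pairs contribute 7.
Tm = 2(7) + 4(7) = 14 + 28 = 42°C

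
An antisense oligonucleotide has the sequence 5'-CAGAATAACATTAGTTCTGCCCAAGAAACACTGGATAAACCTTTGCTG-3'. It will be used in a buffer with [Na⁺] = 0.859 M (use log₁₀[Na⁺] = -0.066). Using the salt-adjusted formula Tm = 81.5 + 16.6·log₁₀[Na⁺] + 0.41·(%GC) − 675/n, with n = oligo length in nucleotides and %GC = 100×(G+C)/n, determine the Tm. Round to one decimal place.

Length n = 48. Base counts: C=11, G=8, A=17, T=12
G+C = 19, so %GC = 19/48 × 100 = 39.583%
Salt term: 16.6 × (-0.066) = -1.096
GC term: 0.41 × 39.583 = 16.229; length term: −675/48 = −14.062
Tm = 81.5 + (-1.096) + 16.229 − 14.062 = 82.571 → 82.6°C

82.6°C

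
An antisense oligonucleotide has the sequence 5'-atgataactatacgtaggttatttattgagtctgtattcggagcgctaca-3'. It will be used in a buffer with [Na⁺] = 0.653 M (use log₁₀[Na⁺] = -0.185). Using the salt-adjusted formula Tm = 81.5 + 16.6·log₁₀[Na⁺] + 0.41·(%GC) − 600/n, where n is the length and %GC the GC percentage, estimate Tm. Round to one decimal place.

81.2°C

Length n = 50. C=7, A=14, G=11, T=18
G+C = 18, so %GC = 18/50 × 100 = 36%
Salt term: 16.6 × (-0.185) = -3.071
GC term: 0.41 × 36 = 14.76; length term: −600/50 = −12
Tm = 81.5 + (-3.071) + 14.76 − 12 = 81.189 → 81.2°C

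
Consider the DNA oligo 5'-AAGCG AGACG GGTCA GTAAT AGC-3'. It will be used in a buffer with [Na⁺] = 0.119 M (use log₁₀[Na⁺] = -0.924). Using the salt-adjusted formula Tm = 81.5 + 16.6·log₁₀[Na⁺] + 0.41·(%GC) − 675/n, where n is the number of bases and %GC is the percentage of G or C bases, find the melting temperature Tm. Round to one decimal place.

Length n = 23. C=4, T=3, A=8, G=8
G+C = 12, so %GC = 12/23 × 100 = 52.174%
Salt term: 16.6 × (-0.924) = -15.338
GC term: 0.41 × 52.174 = 21.391; length term: −675/23 = −29.348
Tm = 81.5 + (-15.338) + 21.391 − 29.348 = 58.205 → 58.2°C

58.2°C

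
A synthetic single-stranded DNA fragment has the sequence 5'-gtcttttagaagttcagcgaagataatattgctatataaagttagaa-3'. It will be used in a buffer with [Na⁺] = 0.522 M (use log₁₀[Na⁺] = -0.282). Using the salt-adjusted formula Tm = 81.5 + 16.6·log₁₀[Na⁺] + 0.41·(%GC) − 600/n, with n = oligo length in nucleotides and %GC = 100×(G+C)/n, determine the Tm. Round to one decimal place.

Length n = 47. Scanning the sequence gives C=4, G=9, A=18, T=16.
G+C = 13, so %GC = 13/47 × 100 = 27.66%
Salt term: 16.6 × (-0.282) = -4.681
GC term: 0.41 × 27.66 = 11.341; length term: −600/47 = −12.766
Tm = 81.5 + (-4.681) + 11.341 − 12.766 = 75.394 → 75.4°C

75.4°C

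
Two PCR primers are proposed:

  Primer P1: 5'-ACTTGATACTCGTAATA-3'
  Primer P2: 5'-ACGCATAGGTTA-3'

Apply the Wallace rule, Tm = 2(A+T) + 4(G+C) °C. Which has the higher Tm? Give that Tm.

Primer P1: A+T=12, G+C=5 → Tm = 2(12)+4(5) = 44°C
Primer P2: A+T=7, G+C=5 → Tm = 2(7)+4(5) = 34°C
44°C vs 34°C → primer P1 is higher.

Primer P1, 44°C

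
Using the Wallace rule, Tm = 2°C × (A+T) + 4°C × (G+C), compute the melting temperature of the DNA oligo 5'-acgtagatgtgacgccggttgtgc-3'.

76°C

Scanning the sequence gives C=5, G=9, T=6, A=4.
So N_AT = 10 and N_GC = 14.
Tm = 4·14 + 2·10 = 56 + 20 = 76°C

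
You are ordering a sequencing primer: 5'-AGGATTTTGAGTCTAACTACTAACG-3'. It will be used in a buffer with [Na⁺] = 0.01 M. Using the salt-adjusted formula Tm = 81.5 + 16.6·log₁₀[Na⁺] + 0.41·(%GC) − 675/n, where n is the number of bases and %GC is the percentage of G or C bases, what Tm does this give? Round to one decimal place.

Length n = 25. Scanning the sequence gives A=8, C=4, G=5, T=8.
G+C = 9, so %GC = 9/25 × 100 = 36%
Salt term: 16.6 × (-2) = -33.2
GC term: 0.41 × 36 = 14.76; length term: −675/25 = −27
Tm = 81.5 + (-33.2) + 14.76 − 27 = 36.06 → 36.1°C

36.1°C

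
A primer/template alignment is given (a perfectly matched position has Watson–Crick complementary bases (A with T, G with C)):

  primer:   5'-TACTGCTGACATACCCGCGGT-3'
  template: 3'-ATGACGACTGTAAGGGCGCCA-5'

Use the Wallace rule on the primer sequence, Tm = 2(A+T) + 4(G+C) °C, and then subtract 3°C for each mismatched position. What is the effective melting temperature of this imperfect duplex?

63°C

Primer base counts: A=4, T=5, G=5, C=7 → A+T=9, G+C=12
Perfect-match Tm = 2(9) + 4(12) = 18 + 48 = 66°C
Mismatches (positions where the bases are not complementary): 1 (at position 13)
Effective Tm = 66 − 1×3 = 66 − 3 = 63°C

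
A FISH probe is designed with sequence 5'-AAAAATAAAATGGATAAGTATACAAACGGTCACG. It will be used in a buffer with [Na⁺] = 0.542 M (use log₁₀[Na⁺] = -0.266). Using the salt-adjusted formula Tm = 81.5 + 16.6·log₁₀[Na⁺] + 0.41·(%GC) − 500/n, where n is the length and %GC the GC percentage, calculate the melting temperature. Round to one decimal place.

Length n = 34. G=6, A=18, T=6, C=4
G+C = 10, so %GC = 10/34 × 100 = 29.412%
Salt term: 16.6 × (-0.266) = -4.416
GC term: 0.41 × 29.412 = 12.059; length term: −500/34 = −14.706
Tm = 81.5 + (-4.416) + 12.059 − 14.706 = 74.437 → 74.4°C

74.4°C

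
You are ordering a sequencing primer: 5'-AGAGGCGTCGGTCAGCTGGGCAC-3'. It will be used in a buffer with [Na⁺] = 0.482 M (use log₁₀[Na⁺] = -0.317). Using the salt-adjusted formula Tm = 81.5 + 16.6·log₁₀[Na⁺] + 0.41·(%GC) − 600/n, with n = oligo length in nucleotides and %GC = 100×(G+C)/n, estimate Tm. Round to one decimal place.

78.7°C

Length n = 23. C=6, G=10, A=4, T=3
G+C = 16, so %GC = 16/23 × 100 = 69.565%
Salt term: 16.6 × (-0.317) = -5.262
GC term: 0.41 × 69.565 = 28.522; length term: −600/23 = −26.087
Tm = 81.5 + (-5.262) + 28.522 − 26.087 = 78.673 → 78.7°C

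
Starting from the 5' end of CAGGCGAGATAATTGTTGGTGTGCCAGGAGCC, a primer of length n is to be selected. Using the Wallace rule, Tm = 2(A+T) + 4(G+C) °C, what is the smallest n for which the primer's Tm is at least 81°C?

First 26 bases: CAGGCGAGATAATTGTTGGTGTGCCA → Tm = 78°C (< 81°C)
First 27 bases: CAGGCGAGATAATTGTTGGTGTGCCAG → Tm = 82°C (≥ 81°C)
Each additional base adds 2°C (A/T) or 4°C (G/C), so Tm is non-decreasing in n; n = 27 is the first length to reach 81°C.

n = 27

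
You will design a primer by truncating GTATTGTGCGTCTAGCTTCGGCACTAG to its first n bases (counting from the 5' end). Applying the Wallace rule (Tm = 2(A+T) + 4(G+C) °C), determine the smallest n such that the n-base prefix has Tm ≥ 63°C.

First 20 bases: GTATTGTGCGTCTAGCTTCG → Tm = 60°C (< 63°C)
First 21 bases: GTATTGTGCGTCTAGCTTCGG → Tm = 64°C (≥ 63°C)
Since every base adds ≥2°C, Tm only increases with n, so the threshold is first crossed at n = 21.

n = 21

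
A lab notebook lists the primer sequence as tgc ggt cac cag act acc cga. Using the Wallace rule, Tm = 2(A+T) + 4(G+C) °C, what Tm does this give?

Scanning the sequence gives G=5, C=8, T=3, A=5.
So N_AT = 8 and N_GC = 13.
Tm = 2(8) + 4(13) = 16 + 52 = 68°C

68°C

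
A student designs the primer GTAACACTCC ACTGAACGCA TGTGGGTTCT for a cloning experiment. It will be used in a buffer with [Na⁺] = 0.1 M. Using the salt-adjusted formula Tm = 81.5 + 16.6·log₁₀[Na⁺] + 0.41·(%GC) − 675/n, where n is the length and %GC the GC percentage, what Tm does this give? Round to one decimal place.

62.9°C

Length n = 30. Base counts: T=8, A=7, G=7, C=8
G+C = 15, so %GC = 15/30 × 100 = 50%
Salt term: 16.6 × (-1) = -16.6
GC term: 0.41 × 50 = 20.5; length term: −675/30 = −22.5
Tm = 81.5 + (-16.6) + 20.5 − 22.5 = 62.9 → 62.9°C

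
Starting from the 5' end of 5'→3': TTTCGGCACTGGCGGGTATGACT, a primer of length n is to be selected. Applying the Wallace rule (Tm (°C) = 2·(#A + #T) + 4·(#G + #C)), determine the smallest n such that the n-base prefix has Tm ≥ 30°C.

First 9 bases: TTTCGGCAC → Tm = 28°C (< 30°C)
First 10 bases: TTTCGGCACT → Tm = 30°C (≥ 30°C)
Since every base adds ≥2°C, Tm only increases with n, so the threshold is first crossed at n = 10.

n = 10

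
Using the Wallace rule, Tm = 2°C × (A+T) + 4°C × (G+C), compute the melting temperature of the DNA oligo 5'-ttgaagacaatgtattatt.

46°C

C=1, G=3, T=8, A=7
A+T = 15, G+C = 4
Tm = 2×15 + 4×4 = 46°C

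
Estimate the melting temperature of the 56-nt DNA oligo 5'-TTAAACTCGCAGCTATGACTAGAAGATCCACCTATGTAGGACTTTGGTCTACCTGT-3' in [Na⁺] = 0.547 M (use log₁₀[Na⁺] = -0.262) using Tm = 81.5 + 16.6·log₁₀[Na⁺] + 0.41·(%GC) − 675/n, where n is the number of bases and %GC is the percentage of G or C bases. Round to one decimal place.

Length n = 56. Base counts: G=11, A=15, T=17, C=13
G+C = 24, so %GC = 24/56 × 100 = 42.857%
Salt term: 16.6 × (-0.262) = -4.349
GC term: 0.41 × 42.857 = 17.571; length term: −675/56 = −12.054
Tm = 81.5 + (-4.349) + 17.571 − 12.054 = 82.668 → 82.7°C

82.7°C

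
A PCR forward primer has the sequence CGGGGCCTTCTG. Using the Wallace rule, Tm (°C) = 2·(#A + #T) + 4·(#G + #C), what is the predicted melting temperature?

42°C

T=3, G=5, C=4, A=0
AT pairs contribute 3, GC pairs contribute 9.
Tm = 2(3) + 4(9) = 6 + 36 = 42°C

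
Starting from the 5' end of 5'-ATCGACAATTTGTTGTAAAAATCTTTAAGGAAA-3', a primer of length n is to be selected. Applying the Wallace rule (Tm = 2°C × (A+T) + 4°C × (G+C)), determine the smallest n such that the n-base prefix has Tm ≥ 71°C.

n = 29

First 28 bases: ATCGACAATTTGTTGTAAAAATCTTTAA → Tm = 68°C (< 71°C)
First 29 bases: ATCGACAATTTGTTGTAAAAATCTTTAAG → Tm = 72°C (≥ 71°C)
Since every base adds ≥2°C, Tm only increases with n, so the threshold is first crossed at n = 29.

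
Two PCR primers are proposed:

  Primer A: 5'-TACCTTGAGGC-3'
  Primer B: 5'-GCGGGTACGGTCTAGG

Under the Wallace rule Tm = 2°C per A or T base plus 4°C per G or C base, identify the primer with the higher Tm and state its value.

Primer B, 54°C

Primer A: A+T=5, G+C=6 → Tm = 2(5)+4(6) = 34°C
Primer B: A+T=5, G+C=11 → Tm = 2(5)+4(11) = 54°C
34°C vs 54°C → primer B is higher.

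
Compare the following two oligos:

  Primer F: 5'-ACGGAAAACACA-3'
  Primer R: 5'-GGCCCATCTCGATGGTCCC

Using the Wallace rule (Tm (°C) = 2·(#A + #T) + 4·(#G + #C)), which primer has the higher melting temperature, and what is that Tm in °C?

Primer R, 64°C

Primer F: A+T=7, G+C=5 → Tm = 2(7)+4(5) = 34°C
Primer R: A+T=6, G+C=13 → Tm = 2(6)+4(13) = 64°C
34°C vs 64°C → primer R is higher.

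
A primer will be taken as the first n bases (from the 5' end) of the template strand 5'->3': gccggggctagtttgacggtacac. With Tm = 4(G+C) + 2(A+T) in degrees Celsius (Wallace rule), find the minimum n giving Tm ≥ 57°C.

n = 18

First 17 bases: GCCGGGGCTAGTTTGAC → Tm = 56°C (< 57°C)
First 18 bases: GCCGGGGCTAGTTTGACG → Tm = 60°C (≥ 57°C)
Since every base adds ≥2°C, Tm only increases with n, so the threshold is first crossed at n = 18.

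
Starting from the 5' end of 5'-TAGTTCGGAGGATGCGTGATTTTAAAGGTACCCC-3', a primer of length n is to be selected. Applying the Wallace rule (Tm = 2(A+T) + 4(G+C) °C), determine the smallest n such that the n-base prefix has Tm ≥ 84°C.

n = 30

First 29 bases: TAGTTCGGAGGATGCGTGATTTTAAAGGT → Tm = 82°C (< 84°C)
First 30 bases: TAGTTCGGAGGATGCGTGATTTTAAAGGTA → Tm = 84°C (≥ 84°C)
Since every base adds ≥2°C, Tm only increases with n, so the threshold is first crossed at n = 30.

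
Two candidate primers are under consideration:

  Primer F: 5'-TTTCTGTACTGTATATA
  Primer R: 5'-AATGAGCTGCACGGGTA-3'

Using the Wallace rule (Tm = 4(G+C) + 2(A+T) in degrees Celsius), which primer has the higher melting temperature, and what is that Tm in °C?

Primer R, 52°C

Primer F: A+T=13, G+C=4 → Tm = 2(13)+4(4) = 42°C
Primer R: A+T=8, G+C=9 → Tm = 2(8)+4(9) = 52°C
42°C vs 52°C → primer R is higher.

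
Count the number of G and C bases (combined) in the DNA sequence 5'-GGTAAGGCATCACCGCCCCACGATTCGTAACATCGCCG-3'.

23

Base counts: C=14, A=9, G=9, T=6
G+C = 9 + 14 = 23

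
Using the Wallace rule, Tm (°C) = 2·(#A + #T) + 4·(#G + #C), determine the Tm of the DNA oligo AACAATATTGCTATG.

38°C

Counting bases: C=2, T=5, G=2, A=6
So N_AT = 11 and N_GC = 4.
Tm = 2×11 + 4×4 = 38°C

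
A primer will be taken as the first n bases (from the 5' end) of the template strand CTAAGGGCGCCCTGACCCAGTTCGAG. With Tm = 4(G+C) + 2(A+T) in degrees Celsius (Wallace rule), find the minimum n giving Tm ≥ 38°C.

n = 11

First 10 bases: CTAAGGGCGC → Tm = 34°C (< 38°C)
First 11 bases: CTAAGGGCGCC → Tm = 38°C (≥ 38°C)
Since every base adds ≥2°C, Tm only increases with n, so the threshold is first crossed at n = 11.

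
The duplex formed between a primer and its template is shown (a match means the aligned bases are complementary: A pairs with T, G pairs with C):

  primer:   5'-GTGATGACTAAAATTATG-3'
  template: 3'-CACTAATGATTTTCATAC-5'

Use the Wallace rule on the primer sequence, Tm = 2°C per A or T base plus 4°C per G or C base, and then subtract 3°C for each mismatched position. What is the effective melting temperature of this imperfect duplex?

Primer base counts: A=7, T=6, G=4, C=1 → A+T=13, G+C=5
Perfect-match Tm = 2(13) + 4(5) = 26 + 20 = 46°C
Mismatches (positions where the bases are not complementary): 2 (at positions 6, 14)
Effective Tm = 46 − 2×3 = 46 − 6 = 40°C

40°C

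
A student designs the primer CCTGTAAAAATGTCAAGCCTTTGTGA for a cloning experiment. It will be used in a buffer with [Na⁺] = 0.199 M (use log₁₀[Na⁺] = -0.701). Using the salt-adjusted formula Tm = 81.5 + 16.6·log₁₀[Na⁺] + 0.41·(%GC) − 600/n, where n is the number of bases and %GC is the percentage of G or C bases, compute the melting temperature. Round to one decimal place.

Length n = 26. Base counts: C=5, T=8, G=5, A=8
G+C = 10, so %GC = 10/26 × 100 = 38.462%
Salt term: 16.6 × (-0.701) = -11.637
GC term: 0.41 × 38.462 = 15.769; length term: −600/26 = −23.077
Tm = 81.5 + (-11.637) + 15.769 − 23.077 = 62.555 → 62.6°C

62.6°C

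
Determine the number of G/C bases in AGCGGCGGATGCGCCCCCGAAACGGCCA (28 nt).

A=6, G=10, C=11, T=1
G+C = 10 + 11 = 21

21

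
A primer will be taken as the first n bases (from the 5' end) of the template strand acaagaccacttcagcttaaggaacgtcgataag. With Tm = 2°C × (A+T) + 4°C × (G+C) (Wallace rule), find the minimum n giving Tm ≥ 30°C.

n = 10

First 9 bases: ACAAGACCA → Tm = 26°C (< 30°C)
First 10 bases: ACAAGACCAC → Tm = 30°C (≥ 30°C)
Since every base adds ≥2°C, Tm only increases with n, so the threshold is first crossed at n = 10.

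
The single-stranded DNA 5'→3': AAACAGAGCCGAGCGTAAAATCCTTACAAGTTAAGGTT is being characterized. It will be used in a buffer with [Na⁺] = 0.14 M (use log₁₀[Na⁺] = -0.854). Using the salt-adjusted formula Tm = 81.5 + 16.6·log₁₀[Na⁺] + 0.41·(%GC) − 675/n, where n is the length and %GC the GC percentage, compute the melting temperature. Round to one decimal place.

Length n = 38. Scanning the sequence gives C=7, T=8, A=15, G=8.
G+C = 15, so %GC = 15/38 × 100 = 39.474%
Salt term: 16.6 × (-0.854) = -14.176
GC term: 0.41 × 39.474 = 16.184; length term: −675/38 = −17.763
Tm = 81.5 + (-14.176) + 16.184 − 17.763 = 65.745 → 65.7°C

65.7°C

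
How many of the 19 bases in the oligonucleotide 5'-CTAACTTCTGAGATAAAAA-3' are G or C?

5

Scanning the sequence gives A=9, G=2, C=3, T=5.
Total G or C: 2 + 3 = 5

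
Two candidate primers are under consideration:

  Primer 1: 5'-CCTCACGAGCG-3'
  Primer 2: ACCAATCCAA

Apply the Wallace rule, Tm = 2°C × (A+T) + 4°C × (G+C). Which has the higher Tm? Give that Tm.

Primer 1, 38°C

Primer 1: A+T=3, G+C=8 → Tm = 2(3)+4(8) = 38°C
Primer 2: A+T=6, G+C=4 → Tm = 2(6)+4(4) = 28°C
38°C vs 28°C → primer 1 is higher.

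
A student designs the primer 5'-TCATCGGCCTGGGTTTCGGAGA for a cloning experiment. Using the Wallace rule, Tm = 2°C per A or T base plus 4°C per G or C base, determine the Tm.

Scanning the sequence gives A=3, G=8, C=5, T=6.
AT pairs contribute 9, GC pairs contribute 13.
Tm = 2(9) + 4(13) = 18 + 52 = 70°C

70°C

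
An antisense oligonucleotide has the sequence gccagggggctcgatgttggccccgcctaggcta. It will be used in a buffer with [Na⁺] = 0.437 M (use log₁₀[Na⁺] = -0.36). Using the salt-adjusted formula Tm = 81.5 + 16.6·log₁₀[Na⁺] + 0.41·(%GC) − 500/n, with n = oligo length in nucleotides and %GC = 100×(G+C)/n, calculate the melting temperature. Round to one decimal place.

Length n = 34. T=6, C=11, A=4, G=13
G+C = 24, so %GC = 24/34 × 100 = 70.588%
Salt term: 16.6 × (-0.36) = -5.976
GC term: 0.41 × 70.588 = 28.941; length term: −500/34 = −14.706
Tm = 81.5 + (-5.976) + 28.941 − 14.706 = 89.759 → 89.8°C

89.8°C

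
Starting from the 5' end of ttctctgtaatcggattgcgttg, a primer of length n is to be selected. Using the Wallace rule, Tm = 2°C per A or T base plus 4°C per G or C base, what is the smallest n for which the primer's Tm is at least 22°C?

n = 8

First 7 bases: TTCTCTG → Tm = 20°C (< 22°C)
First 8 bases: TTCTCTGT → Tm = 22°C (≥ 22°C)
Since every base adds ≥2°C, Tm only increases with n, so the threshold is first crossed at n = 8.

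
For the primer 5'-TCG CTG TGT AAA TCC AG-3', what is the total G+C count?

Base counts: C=4, A=4, G=4, T=5
G+C = 4 + 4 = 8

8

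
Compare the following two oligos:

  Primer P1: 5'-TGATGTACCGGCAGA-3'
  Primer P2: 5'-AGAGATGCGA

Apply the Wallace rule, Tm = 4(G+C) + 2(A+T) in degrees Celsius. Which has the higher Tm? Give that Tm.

Primer P1, 46°C

Primer P1: A+T=7, G+C=8 → Tm = 2(7)+4(8) = 46°C
Primer P2: A+T=5, G+C=5 → Tm = 2(5)+4(5) = 30°C
46°C vs 30°C → primer P1 is higher.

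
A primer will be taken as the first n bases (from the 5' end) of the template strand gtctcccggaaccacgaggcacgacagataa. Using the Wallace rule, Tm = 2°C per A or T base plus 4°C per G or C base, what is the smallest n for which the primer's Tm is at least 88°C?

n = 27

First 26 bases: GTCTCCCGGAACCACGAGGCACGACA → Tm = 86°C (< 88°C)
First 27 bases: GTCTCCCGGAACCACGAGGCACGACAG → Tm = 90°C (≥ 88°C)
Since every base adds ≥2°C, Tm only increases with n, so the threshold is first crossed at n = 27.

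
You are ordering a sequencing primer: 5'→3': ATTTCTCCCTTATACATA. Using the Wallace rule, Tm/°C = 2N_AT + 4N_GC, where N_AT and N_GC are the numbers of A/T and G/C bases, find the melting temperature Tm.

Base counts: A=5, T=8, G=0, C=5
So N_AT = 13 and N_GC = 5.
Tm = 2×13 + 4×5 = 46°C

46°C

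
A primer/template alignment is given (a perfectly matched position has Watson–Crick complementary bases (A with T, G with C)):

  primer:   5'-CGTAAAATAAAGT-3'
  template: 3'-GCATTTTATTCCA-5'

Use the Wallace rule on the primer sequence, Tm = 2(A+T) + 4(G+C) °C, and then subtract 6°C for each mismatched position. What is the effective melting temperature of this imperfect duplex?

26°C

Primer base counts: A=7, T=3, G=2, C=1 → A+T=10, G+C=3
Perfect-match Tm = 2(10) + 4(3) = 20 + 12 = 32°C
Mismatches (positions where the bases are not complementary): 1 (at position 11)
Effective Tm = 32 − 1×6 = 32 − 6 = 26°C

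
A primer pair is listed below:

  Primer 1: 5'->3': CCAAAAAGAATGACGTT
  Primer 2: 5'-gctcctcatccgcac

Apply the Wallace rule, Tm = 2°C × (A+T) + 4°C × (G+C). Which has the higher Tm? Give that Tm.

Primer 2, 50°C

Primer 1: A+T=11, G+C=6 → Tm = 2(11)+4(6) = 46°C
Primer 2: A+T=5, G+C=10 → Tm = 2(5)+4(10) = 50°C
46°C vs 50°C → primer 2 is higher.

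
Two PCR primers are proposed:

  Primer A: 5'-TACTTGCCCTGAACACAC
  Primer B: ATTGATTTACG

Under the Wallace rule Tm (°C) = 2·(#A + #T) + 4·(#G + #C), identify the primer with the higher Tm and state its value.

Primer A: A+T=9, G+C=9 → Tm = 2(9)+4(9) = 54°C
Primer B: A+T=8, G+C=3 → Tm = 2(8)+4(3) = 28°C
54°C vs 28°C → primer A is higher.

Primer A, 54°C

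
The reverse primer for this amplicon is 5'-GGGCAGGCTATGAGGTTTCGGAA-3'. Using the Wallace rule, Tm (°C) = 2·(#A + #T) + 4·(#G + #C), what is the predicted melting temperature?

72°C

Base counts: G=10, C=3, A=5, T=5
So N_AT = 10 and N_GC = 13.
Tm = 2×10 + 4×13 = 72°C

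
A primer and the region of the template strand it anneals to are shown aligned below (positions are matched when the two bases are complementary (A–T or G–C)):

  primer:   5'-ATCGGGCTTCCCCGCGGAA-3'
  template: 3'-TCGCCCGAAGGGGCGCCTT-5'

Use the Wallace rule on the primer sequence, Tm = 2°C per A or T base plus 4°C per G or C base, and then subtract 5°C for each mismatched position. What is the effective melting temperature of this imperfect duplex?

Primer base counts: A=3, T=3, G=6, C=7 → A+T=6, G+C=13
Perfect-match Tm = 2(6) + 4(13) = 12 + 52 = 64°C
Mismatches (positions where the bases are not complementary): 1 (at position 2)
Effective Tm = 64 − 1×5 = 64 − 5 = 59°C

59°C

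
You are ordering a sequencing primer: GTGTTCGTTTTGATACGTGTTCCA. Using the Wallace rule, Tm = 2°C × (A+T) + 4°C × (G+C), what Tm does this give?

68°C

Scanning the sequence gives A=3, T=11, C=4, G=6.
A+T = 14, G+C = 10
Tm = 2×14 + 4×10 = 68°C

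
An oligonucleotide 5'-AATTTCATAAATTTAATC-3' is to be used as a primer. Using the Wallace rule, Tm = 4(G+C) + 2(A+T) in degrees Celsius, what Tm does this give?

40°C

Counting bases: C=2, T=8, A=8, G=0
AT pairs contribute 16, GC pairs contribute 2.
Tm = 2(16) + 4(2) = 32 + 8 = 40°C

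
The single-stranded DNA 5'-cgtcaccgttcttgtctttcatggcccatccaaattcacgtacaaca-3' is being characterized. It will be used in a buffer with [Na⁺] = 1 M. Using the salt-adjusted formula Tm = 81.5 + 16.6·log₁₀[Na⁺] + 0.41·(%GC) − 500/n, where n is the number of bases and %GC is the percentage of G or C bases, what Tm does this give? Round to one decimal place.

Length n = 47. Scanning the sequence gives A=11, G=6, C=16, T=14.
G+C = 22, so %GC = 22/47 × 100 = 46.809%
Salt term: 16.6 × (0) = 0
GC term: 0.41 × 46.809 = 19.192; length term: −500/47 = −10.638
Tm = 81.5 + (0) + 19.192 − 10.638 = 90.054 → 90.1°C

90.1°C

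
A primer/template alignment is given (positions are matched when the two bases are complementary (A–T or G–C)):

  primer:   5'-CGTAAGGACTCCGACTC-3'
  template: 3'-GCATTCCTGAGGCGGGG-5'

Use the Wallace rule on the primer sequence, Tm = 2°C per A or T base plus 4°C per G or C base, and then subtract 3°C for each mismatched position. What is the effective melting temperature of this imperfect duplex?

48°C

Primer base counts: A=4, T=3, G=4, C=6 → A+T=7, G+C=10
Perfect-match Tm = 2(7) + 4(10) = 14 + 40 = 54°C
Mismatches (positions where the bases are not complementary): 2 (at positions 14, 16)
Effective Tm = 54 − 2×3 = 54 − 6 = 48°C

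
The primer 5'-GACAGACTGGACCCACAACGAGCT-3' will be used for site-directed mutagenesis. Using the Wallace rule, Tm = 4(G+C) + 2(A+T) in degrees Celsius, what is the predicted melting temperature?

A=8, G=6, C=8, T=2
AT pairs contribute 10, GC pairs contribute 14.
Tm = 2×10 + 4×14 = 76°C

76°C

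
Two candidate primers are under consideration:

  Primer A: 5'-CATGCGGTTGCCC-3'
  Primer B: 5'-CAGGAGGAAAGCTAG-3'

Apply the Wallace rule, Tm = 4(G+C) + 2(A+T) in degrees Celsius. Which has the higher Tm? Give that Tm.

Primer A: A+T=4, G+C=9 → Tm = 2(4)+4(9) = 44°C
Primer B: A+T=7, G+C=8 → Tm = 2(7)+4(8) = 46°C
44°C vs 46°C → primer B is higher.

Primer B, 46°C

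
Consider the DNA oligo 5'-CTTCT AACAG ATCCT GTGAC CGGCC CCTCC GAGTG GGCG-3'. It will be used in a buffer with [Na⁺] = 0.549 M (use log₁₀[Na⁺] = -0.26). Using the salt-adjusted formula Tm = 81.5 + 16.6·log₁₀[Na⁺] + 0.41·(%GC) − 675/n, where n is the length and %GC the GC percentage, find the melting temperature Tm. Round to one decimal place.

86.2°C

Length n = 39. Scanning the sequence gives G=11, T=8, A=6, C=14.
G+C = 25, so %GC = 25/39 × 100 = 64.103%
Salt term: 16.6 × (-0.26) = -4.316
GC term: 0.41 × 64.103 = 26.282; length term: −675/39 = −17.308
Tm = 81.5 + (-4.316) + 26.282 − 17.308 = 86.158 → 86.2°C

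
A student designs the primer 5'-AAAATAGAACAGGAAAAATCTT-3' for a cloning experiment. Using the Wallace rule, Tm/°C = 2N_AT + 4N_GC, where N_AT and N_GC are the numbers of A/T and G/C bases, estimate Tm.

54°C

Scanning the sequence gives T=4, G=3, A=13, C=2.
A+T = 17, G+C = 5
Tm = 4·5 + 2·17 = 20 + 34 = 54°C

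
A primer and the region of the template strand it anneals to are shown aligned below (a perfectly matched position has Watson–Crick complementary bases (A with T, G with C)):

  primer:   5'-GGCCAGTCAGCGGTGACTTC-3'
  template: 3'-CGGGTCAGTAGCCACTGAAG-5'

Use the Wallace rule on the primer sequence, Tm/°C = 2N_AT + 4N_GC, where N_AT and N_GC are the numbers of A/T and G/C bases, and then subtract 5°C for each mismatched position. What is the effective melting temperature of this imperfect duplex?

Primer base counts: A=3, T=4, G=7, C=6 → A+T=7, G+C=13
Perfect-match Tm = 2(7) + 4(13) = 14 + 52 = 66°C
Mismatches (positions where the bases are not complementary): 2 (at positions 2, 10)
Effective Tm = 66 − 2×5 = 66 − 10 = 56°C

56°C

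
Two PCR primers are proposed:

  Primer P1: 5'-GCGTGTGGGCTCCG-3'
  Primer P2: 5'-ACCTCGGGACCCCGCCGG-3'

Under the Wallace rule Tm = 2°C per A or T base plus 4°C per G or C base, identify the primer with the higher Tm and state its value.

Primer P1: A+T=3, G+C=11 → Tm = 2(3)+4(11) = 50°C
Primer P2: A+T=3, G+C=15 → Tm = 2(3)+4(15) = 66°C
50°C vs 66°C → primer P2 is higher.

Primer P2, 66°C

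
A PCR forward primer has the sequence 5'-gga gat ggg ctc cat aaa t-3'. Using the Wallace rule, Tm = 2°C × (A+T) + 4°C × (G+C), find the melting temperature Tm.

Scanning the sequence gives T=4, C=3, G=6, A=6.
A+T = 10, G+C = 9
Tm = 2(10) + 4(9) = 20 + 36 = 56°C

56°C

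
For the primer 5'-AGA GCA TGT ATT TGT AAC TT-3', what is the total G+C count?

Base counts: T=8, A=6, C=2, G=4
G+C = 4 + 2 = 6

6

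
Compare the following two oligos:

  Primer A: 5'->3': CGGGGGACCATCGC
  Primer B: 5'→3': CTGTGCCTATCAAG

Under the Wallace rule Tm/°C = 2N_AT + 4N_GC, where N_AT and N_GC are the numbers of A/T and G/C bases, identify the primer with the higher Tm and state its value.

Primer A: A+T=3, G+C=11 → Tm = 2(3)+4(11) = 50°C
Primer B: A+T=7, G+C=7 → Tm = 2(7)+4(7) = 42°C
50°C vs 42°C → primer A is higher.

Primer A, 50°C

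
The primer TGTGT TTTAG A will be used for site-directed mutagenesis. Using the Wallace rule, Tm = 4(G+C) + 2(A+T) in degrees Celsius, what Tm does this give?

G=3, A=2, C=0, T=6
So N_AT = 8 and N_GC = 3.
Tm = 2(8) + 4(3) = 16 + 12 = 28°C

28°C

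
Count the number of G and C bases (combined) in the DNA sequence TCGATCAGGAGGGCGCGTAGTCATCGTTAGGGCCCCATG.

24

Base counts: A=7, T=8, C=10, G=14
G+C = 14 + 10 = 24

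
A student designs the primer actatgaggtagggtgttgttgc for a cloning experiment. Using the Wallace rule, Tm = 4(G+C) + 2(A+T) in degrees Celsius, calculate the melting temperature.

68°C

G=9, C=2, T=8, A=4
So N_AT = 12 and N_GC = 11.
Tm = 4·11 + 2·12 = 44 + 24 = 68°C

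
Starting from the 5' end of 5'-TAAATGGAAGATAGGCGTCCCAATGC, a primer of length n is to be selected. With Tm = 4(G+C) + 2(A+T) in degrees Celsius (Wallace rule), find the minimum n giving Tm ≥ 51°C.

First 18 bases: TAAATGGAAGATAGGCGT → Tm = 50°C (< 51°C)
First 19 bases: TAAATGGAAGATAGGCGTC → Tm = 54°C (≥ 51°C)
Each additional base adds 2°C (A/T) or 4°C (G/C), so Tm is non-decreasing in n; n = 19 is the first length to reach 51°C.

n = 19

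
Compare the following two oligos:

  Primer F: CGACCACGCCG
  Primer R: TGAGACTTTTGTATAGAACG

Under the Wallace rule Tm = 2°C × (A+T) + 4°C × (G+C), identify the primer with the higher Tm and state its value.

Primer R, 54°C

Primer F: A+T=2, G+C=9 → Tm = 2(2)+4(9) = 40°C
Primer R: A+T=13, G+C=7 → Tm = 2(13)+4(7) = 54°C
40°C vs 54°C → primer R is higher.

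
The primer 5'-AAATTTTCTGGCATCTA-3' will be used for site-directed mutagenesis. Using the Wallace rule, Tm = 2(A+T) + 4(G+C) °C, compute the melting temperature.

Base counts: C=3, A=5, T=7, G=2
AT pairs contribute 12, GC pairs contribute 5.
Tm = 2×12 + 4×5 = 44°C

44°C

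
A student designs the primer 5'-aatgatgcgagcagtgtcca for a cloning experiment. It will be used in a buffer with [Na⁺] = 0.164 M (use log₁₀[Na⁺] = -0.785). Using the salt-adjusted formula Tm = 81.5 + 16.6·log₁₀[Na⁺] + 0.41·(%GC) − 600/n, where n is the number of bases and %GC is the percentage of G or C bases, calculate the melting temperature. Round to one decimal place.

59.0°C

Length n = 20. Scanning the sequence gives A=6, C=4, T=4, G=6.
G+C = 10, so %GC = 10/20 × 100 = 50%
Salt term: 16.6 × (-0.785) = -13.031
GC term: 0.41 × 50 = 20.5; length term: −600/20 = −30
Tm = 81.5 + (-13.031) + 20.5 − 30 = 58.969 → 59.0°C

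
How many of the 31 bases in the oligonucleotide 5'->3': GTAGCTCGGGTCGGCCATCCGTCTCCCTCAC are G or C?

Scanning the sequence gives A=3, G=8, C=13, T=7.
Total G or C: 8 + 13 = 21

21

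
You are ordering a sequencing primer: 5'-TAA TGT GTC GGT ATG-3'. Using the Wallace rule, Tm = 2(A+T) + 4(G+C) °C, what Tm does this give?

42°C

G=5, T=6, C=1, A=3
A+T = 9, G+C = 6
Tm = 4·6 + 2·9 = 24 + 18 = 42°C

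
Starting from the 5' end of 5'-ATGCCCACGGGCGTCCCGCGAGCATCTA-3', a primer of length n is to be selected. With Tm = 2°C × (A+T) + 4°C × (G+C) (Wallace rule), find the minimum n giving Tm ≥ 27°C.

n = 9

First 8 bases: ATGCCCAC → Tm = 26°C (< 27°C)
First 9 bases: ATGCCCACG → Tm = 30°C (≥ 27°C)
Since every base adds ≥2°C, Tm only increases with n, so the threshold is first crossed at n = 9.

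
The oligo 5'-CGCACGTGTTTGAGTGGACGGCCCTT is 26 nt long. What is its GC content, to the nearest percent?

62%

Base counts: T=7, A=3, C=7, G=9
G+C = 9 + 7 = 16 out of 26 bases
%GC = 16/26 × 100 = 61.54% ≈ 62%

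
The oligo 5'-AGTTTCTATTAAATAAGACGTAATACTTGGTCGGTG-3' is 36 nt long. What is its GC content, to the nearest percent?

Base counts: T=13, C=4, G=8, A=11
G+C = 8 + 4 = 12 out of 36 bases
%GC = 12/36 × 100 = 33.33% ≈ 33%

33%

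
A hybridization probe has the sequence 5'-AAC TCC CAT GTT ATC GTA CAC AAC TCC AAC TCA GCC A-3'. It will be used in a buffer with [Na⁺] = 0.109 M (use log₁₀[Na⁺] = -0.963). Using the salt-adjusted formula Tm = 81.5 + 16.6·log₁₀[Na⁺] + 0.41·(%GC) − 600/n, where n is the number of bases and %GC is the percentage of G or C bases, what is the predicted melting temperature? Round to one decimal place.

68.1°C

Length n = 37. Counting bases: T=8, A=12, G=3, C=14
G+C = 17, so %GC = 17/37 × 100 = 45.946%
Salt term: 16.6 × (-0.963) = -15.986
GC term: 0.41 × 45.946 = 18.838; length term: −600/37 = −16.216
Tm = 81.5 + (-15.986) + 18.838 − 16.216 = 68.136 → 68.1°C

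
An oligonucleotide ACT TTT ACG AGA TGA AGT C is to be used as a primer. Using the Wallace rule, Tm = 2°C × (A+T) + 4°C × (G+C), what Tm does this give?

52°C

Base counts: G=4, T=6, C=3, A=6
AT pairs contribute 12, GC pairs contribute 7.
Tm = 2(12) + 4(7) = 24 + 28 = 52°C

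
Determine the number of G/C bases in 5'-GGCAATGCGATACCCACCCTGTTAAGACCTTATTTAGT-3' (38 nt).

17

Base counts: C=10, T=11, G=7, A=10
G+C = 7 + 10 = 17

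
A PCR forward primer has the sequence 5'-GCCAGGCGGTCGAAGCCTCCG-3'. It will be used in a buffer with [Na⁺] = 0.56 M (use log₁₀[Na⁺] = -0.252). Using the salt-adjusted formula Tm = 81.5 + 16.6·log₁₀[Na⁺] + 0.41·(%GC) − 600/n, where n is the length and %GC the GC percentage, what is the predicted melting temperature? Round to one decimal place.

80.0°C

Length n = 21. Base counts: A=3, T=2, C=8, G=8
G+C = 16, so %GC = 16/21 × 100 = 76.19%
Salt term: 16.6 × (-0.252) = -4.183
GC term: 0.41 × 76.19 = 31.238; length term: −600/21 = −28.571
Tm = 81.5 + (-4.183) + 31.238 − 28.571 = 79.984 → 80.0°C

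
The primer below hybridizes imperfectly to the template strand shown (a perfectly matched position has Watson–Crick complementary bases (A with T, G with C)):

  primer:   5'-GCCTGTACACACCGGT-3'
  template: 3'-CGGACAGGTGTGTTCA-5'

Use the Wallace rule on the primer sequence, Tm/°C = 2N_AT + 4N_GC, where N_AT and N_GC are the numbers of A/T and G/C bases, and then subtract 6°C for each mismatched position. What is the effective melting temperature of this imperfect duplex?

Primer base counts: A=3, T=3, G=4, C=6 → A+T=6, G+C=10
Perfect-match Tm = 2(6) + 4(10) = 12 + 40 = 52°C
Mismatches (positions where the bases are not complementary): 3 (at positions 7, 13, 14)
Effective Tm = 52 − 3×6 = 52 − 18 = 34°C

34°C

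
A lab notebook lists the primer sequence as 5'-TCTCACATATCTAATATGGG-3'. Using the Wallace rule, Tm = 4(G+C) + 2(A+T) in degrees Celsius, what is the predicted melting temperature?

54°C

Counting bases: T=7, G=3, C=4, A=6
A+T = 13, G+C = 7
Tm = 2×13 + 4×7 = 54°C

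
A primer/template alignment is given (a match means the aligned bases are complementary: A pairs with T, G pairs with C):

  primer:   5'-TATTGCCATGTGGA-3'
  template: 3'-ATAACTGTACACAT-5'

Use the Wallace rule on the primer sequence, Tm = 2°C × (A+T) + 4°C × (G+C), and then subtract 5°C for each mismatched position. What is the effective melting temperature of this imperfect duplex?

30°C

Primer base counts: A=3, T=5, G=4, C=2 → A+T=8, G+C=6
Perfect-match Tm = 2(8) + 4(6) = 16 + 24 = 40°C
Mismatches (positions where the bases are not complementary): 2 (at positions 6, 13)
Effective Tm = 40 − 2×5 = 40 − 10 = 30°C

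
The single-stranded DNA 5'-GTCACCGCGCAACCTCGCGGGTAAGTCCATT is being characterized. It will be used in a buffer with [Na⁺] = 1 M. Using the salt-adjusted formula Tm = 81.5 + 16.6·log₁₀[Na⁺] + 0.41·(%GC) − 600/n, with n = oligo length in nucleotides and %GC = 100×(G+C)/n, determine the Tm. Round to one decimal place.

Length n = 31. A=6, C=11, G=8, T=6
G+C = 19, so %GC = 19/31 × 100 = 61.29%
Salt term: 16.6 × (0) = 0
GC term: 0.41 × 61.29 = 25.129; length term: −600/31 = −19.355
Tm = 81.5 + (0) + 25.129 − 19.355 = 87.274 → 87.3°C

87.3°C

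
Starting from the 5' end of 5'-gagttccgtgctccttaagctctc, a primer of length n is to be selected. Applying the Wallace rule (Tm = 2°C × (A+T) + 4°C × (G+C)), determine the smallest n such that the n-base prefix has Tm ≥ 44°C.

First 13 bases: GAGTTCCGTGCTC → Tm = 42°C (< 44°C)
First 14 bases: GAGTTCCGTGCTCC → Tm = 46°C (≥ 44°C)
Each additional base adds 2°C (A/T) or 4°C (G/C), so Tm is non-decreasing in n; n = 14 is the first length to reach 44°C.

n = 14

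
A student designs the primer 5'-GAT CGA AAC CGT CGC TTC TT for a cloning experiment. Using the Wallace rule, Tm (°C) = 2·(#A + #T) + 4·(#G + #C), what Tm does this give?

60°C

Base counts: G=4, A=4, C=6, T=6
So N_AT = 10 and N_GC = 10.
Tm = 2×10 + 4×10 = 60°C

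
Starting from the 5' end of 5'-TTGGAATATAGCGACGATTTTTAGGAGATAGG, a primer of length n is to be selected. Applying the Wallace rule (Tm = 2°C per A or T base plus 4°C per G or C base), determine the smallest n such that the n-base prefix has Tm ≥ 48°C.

First 16 bases: TTGGAATATAGCGACG → Tm = 46°C (< 48°C)
First 17 bases: TTGGAATATAGCGACGA → Tm = 48°C (≥ 48°C)
Since every base adds ≥2°C, Tm only increases with n, so the threshold is first crossed at n = 17.

n = 17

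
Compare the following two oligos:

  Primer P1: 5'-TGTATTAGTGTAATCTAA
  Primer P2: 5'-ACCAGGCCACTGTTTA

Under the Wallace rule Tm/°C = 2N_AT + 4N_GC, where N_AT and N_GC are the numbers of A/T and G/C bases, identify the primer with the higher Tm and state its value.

Primer P1: A+T=14, G+C=4 → Tm = 2(14)+4(4) = 44°C
Primer P2: A+T=8, G+C=8 → Tm = 2(8)+4(8) = 48°C
44°C vs 48°C → primer P2 is higher.

Primer P2, 48°C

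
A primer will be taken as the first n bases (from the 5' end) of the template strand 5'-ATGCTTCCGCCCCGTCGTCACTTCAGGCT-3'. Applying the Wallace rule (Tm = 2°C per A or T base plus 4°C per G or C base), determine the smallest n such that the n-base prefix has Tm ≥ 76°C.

n = 24

First 23 bases: ATGCTTCCGCCCCGTCGTCACTT → Tm = 74°C (< 76°C)
First 24 bases: ATGCTTCCGCCCCGTCGTCACTTC → Tm = 78°C (≥ 76°C)
Since every base adds ≥2°C, Tm only increases with n, so the threshold is first crossed at n = 24.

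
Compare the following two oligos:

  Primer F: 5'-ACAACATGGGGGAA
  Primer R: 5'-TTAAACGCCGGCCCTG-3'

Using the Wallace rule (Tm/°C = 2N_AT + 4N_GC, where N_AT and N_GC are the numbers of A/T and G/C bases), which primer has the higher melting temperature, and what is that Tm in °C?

Primer F: A+T=7, G+C=7 → Tm = 2(7)+4(7) = 42°C
Primer R: A+T=6, G+C=10 → Tm = 2(6)+4(10) = 52°C
42°C vs 52°C → primer R is higher.

Primer R, 52°C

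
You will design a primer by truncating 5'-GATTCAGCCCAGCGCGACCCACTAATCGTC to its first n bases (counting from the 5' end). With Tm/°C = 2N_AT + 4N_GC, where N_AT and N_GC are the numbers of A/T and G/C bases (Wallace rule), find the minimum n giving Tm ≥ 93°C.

First 29 bases: GATTCAGCCCAGCGCGACCCACTAATCGT → Tm = 92°C (< 93°C)
First 30 bases: GATTCAGCCCAGCGCGACCCACTAATCGTC → Tm = 96°C (≥ 93°C)
Each additional base adds 2°C (A/T) or 4°C (G/C), so Tm is non-decreasing in n; n = 30 is the first length to reach 93°C.

n = 30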